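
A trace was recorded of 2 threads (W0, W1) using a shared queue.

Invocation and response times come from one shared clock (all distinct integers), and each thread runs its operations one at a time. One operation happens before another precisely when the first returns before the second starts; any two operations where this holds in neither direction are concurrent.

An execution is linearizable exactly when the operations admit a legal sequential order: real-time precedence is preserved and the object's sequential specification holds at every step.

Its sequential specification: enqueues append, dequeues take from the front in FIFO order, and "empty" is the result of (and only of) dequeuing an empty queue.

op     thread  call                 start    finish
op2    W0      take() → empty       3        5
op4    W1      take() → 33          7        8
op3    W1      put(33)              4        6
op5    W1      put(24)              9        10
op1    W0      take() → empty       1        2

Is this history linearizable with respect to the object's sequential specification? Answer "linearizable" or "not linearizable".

one valid linearization: op1, op2, op3, op4, op5
step 1: op1 take() → empty — queue <>
step 2: op2 take() → empty — queue <>
step 3: op3 put(33) — queue <33>
step 4: op4 take() → 33 — queue <>
step 5: op5 put(24) — queue <24>

linearizable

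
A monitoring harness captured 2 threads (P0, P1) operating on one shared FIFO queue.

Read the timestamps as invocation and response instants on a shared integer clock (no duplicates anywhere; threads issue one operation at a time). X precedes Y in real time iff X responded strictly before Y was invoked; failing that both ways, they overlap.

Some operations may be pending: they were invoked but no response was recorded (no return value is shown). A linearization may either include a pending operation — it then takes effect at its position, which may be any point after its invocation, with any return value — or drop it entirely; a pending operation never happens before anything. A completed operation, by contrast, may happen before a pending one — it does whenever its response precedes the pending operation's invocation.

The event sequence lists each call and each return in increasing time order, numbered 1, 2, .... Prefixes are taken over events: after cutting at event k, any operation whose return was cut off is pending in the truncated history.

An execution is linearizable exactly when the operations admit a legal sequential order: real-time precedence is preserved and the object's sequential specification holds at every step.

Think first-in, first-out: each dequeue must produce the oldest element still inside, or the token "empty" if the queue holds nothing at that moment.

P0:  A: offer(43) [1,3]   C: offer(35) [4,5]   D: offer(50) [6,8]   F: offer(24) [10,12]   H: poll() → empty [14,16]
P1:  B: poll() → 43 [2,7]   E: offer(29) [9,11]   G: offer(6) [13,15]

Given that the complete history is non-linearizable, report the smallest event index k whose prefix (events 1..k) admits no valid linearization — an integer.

16

a valid linearization of events 1..15 exists, for instance A, B, C, D, E, F, G:
step 1: A offer(43) — queue <43>
step 2: B poll() → 43 — queue <>
step 3: C offer(35) — queue <35>
step 4: D offer(50) — queue <35,50>
step 5: E offer(29) — queue <35,50,29>
step 6: F offer(24) — queue <35,50,29,24>
step 7: G offer(6) — queue <35,50,29,24,6>
once event 16 joins (H's response, time 16), exhaustive search finds no witness
for example A, B, C, D, E, F, G, H fails at step 8: H poll() → empty is not legal there
for example A, B, C, D, E, F, H, G fails at step 7: H poll() → empty is not legal there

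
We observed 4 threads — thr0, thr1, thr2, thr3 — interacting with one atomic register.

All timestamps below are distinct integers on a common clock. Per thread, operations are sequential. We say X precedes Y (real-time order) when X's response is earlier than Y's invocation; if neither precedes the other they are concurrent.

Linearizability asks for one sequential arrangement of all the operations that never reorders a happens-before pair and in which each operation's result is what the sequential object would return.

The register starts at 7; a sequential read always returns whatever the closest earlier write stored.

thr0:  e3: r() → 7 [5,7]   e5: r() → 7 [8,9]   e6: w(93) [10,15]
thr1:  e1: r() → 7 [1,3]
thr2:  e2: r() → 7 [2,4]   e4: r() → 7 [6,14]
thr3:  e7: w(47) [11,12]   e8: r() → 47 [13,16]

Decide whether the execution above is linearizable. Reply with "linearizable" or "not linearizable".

one valid linearization: e1, e2, e3, e4, e5, e6, e7, e8
step 1: e1 r() → 7 — value 7
step 2: e2 r() → 7 — value 7
step 3: e3 r() → 7 — value 7
step 4: e4 r() → 7 — value 7
step 5: e5 r() → 7 — value 7
step 6: e6 w(93) — value 93
step 7: e7 w(47) — value 47
step 8: e8 r() → 47 — value 47

linearizable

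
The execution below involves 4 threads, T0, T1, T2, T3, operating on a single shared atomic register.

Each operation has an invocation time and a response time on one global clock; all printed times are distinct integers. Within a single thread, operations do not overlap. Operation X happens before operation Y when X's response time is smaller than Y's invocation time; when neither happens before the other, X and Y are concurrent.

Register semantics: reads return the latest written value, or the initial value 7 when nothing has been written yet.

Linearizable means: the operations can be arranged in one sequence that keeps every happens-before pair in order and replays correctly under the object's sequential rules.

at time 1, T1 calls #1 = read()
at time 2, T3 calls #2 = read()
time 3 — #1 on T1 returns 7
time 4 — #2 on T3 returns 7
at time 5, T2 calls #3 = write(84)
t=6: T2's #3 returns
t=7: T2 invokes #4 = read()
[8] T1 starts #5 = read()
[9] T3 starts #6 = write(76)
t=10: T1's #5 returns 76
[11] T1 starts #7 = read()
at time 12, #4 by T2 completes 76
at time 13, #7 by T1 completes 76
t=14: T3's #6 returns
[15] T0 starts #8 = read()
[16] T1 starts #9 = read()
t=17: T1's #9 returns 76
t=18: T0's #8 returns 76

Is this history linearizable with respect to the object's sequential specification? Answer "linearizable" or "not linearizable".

linearizable

one valid linearization: #1, #2, #3, #6, #4, #5, #7, #8, #9
1. #1 read() → 7, leaving value 7
2. #2 read() → 7, leaving value 7
3. #3 write(84), leaving value 84
4. #6 write(76), leaving value 76
5. #4 read() → 76, leaving value 76
6. #5 read() → 76, leaving value 76
7. #7 read() → 76, leaving value 76
8. #8 read() → 76, leaving value 76
9. #9 read() → 76, leaving value 76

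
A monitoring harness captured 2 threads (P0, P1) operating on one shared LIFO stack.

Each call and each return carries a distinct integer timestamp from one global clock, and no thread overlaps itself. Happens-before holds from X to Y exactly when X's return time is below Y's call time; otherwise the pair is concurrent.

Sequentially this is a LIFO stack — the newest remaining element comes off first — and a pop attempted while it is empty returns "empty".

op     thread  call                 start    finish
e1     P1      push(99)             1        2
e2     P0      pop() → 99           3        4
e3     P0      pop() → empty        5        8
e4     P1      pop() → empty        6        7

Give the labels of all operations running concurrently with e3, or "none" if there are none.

concurrent with e3 ([5,8]): every op whose interval crosses 5..8
e1 [1,2]: before
e2 [3,4]: before
e4 [6,7]: concurrent

e4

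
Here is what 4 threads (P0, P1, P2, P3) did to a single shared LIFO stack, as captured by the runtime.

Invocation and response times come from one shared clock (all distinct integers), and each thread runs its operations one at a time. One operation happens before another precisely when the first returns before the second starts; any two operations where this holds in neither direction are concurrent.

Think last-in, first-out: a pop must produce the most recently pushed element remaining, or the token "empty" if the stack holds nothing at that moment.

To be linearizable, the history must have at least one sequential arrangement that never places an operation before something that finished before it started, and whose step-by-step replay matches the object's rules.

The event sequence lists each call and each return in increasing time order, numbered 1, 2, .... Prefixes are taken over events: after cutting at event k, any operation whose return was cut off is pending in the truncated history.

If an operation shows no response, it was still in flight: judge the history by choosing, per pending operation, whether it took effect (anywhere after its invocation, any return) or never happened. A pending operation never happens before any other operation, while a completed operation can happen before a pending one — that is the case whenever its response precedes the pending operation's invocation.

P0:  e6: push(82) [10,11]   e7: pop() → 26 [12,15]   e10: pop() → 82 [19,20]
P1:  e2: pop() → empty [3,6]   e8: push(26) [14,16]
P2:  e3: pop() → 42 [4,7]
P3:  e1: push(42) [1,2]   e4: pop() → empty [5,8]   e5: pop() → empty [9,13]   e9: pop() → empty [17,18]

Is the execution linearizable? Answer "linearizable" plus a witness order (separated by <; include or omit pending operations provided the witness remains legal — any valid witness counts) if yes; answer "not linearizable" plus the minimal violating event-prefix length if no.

prefix check: 1..17 passes, 1..18 fails once e9's time-18 response joins
no legal order exists: 30 real-time-consistent candidates over 9 completed LIFO stack operations, all rejected
sample order e1, e2, e3, e4, e5, e6, e7, e8, e9 stalls at step 2 — e2 pop() → empty has no legal effect
sample order e1, e2, e3, e4, e5, e6, e8, e7, e9 stalls at step 2 — e2 pop() → empty has no legal effect

not linearizable — minimal violating prefix: 18 events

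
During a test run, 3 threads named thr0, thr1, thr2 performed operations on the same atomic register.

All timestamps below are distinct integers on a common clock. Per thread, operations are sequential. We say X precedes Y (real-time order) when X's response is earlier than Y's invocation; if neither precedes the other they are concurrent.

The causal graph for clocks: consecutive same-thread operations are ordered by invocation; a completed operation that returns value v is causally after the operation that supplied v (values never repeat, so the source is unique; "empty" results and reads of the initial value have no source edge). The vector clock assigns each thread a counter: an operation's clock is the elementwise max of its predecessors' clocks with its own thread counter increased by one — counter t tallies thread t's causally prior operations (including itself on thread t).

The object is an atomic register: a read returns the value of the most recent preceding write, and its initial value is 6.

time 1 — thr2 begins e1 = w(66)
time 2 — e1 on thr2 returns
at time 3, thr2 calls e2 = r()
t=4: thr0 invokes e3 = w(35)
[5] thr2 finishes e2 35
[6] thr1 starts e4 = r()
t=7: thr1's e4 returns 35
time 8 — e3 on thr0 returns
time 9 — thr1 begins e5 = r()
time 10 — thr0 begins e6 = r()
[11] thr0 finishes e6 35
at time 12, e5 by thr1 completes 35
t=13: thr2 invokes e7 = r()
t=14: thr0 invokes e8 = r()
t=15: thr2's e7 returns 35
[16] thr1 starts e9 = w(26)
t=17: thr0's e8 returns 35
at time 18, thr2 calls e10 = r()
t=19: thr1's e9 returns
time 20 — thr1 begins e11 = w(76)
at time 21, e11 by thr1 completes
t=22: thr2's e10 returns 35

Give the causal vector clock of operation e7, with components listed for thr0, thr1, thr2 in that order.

VC(e1, invoked at 1): no causal predecessors; +1 on thr2 → (0, 0, 1)
VC(e3, invoked at 4): no causal predecessors; +1 on thr0 → (1, 0, 0)
merge at e4 (invoked 6): VC(e3)=(1, 0, 0), own-thread bump on thr1 → (1, 1, 0)
merge at e6 (invoked 10): VC(e3)=(1, 0, 0), own-thread bump on thr0 → (2, 0, 0)
merge at e2 (invoked 3): VC(e1)=(0, 0, 1), VC(e3)=(1, 0, 0), own-thread bump on thr2 → (1, 0, 2)
merge at e5 (invoked 9): VC(e3)=(1, 0, 0), VC(e4)=(1, 1, 0), own-thread bump on thr1 → (1, 2, 0)
merge at e8 (invoked 14): VC(e3)=(1, 0, 0), VC(e6)=(2, 0, 0), own-thread bump on thr0 → (3, 0, 0)
merge at e7 (invoked 13): VC(e2)=(1, 0, 2), VC(e3)=(1, 0, 0), own-thread bump on thr2 → (1, 0, 3)
merge at e9 (invoked 16): VC(e5)=(1, 2, 0), own-thread bump on thr1 → (1, 3, 0)
merge at e10 (invoked 18): VC(e3)=(1, 0, 0), VC(e7)=(1, 0, 3), own-thread bump on thr2 → (1, 0, 4)
merge at e11 (invoked 20): VC(e9)=(1, 3, 0), own-thread bump on thr1 → (1, 4, 0)
target: VC(e7) = (1, 0, 3)

(1, 0, 3)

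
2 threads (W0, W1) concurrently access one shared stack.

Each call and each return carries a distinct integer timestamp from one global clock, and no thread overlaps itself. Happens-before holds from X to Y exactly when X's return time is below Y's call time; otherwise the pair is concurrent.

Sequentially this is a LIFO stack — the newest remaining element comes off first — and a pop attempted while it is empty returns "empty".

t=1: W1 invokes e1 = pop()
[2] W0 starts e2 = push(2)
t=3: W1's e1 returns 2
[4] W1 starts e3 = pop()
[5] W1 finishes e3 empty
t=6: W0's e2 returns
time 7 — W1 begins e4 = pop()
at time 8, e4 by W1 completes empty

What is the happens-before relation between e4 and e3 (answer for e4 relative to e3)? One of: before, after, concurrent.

e4 spans [7,8], e3 spans [4,5]
resp(e3)=5 < inv(e4)=7

after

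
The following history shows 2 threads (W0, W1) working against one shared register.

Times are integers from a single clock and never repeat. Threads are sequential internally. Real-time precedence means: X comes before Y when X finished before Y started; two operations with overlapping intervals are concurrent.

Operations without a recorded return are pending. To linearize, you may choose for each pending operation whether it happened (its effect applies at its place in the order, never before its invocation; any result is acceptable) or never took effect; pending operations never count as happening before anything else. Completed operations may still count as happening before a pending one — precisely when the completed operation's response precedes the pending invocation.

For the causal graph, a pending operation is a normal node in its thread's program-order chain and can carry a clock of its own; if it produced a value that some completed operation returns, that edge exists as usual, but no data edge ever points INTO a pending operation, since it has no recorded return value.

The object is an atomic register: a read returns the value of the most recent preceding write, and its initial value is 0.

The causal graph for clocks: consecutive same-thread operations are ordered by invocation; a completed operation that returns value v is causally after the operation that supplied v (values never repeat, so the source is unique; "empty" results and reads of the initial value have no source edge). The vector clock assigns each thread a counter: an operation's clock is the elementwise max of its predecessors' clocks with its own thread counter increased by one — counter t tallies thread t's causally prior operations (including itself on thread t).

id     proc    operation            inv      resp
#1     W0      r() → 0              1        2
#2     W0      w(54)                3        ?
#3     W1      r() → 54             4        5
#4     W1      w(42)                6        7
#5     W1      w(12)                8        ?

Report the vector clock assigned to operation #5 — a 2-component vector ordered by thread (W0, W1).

(2, 3)

#1 (invocation 1): nothing precedes it; W0's component alone gives (1, 0)
merge at #2 (invoked 3): VC(#1)=(1, 0), own-thread bump on W0 → (2, 0)
merge at #3 (invoked 4): VC(#2)=(2, 0), own-thread bump on W1 → (2, 1)
merge at #4 (invoked 6): VC(#3)=(2, 1), own-thread bump on W1 → (2, 2)
merge at #5 (invoked 8): VC(#4)=(2, 2), own-thread bump on W1 → (2, 3)
target: VC(#5) = (2, 3)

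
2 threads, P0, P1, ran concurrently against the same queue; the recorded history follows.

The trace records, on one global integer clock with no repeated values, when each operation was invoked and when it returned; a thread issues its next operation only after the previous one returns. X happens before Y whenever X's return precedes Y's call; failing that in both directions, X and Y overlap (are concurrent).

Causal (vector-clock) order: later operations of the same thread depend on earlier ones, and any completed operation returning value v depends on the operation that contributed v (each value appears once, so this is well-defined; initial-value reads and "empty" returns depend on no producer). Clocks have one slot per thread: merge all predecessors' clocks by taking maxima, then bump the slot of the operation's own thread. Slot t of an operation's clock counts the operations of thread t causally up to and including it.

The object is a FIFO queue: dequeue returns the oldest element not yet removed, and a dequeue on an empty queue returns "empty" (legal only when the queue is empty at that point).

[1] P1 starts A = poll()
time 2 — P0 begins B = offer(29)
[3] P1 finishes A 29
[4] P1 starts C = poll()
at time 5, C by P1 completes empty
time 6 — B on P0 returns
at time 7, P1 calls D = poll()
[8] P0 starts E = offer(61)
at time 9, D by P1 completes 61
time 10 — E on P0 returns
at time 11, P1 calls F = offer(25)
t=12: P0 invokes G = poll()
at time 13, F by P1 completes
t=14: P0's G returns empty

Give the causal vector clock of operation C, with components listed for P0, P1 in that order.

(1, 2)

invoked at 2, B has no predecessors; its own P0 bump gives (1, 0)
A (invocation 1): componentwise max over VC(B)=(1, 0), +1 at P1, giving (1, 1)
E (invocation 8): componentwise max over VC(B)=(1, 0), +1 at P0, giving (2, 0)
C (invocation 4): componentwise max over VC(A)=(1, 1), +1 at P1, giving (1, 2)
G (invocation 12): componentwise max over VC(E)=(2, 0), +1 at P0, giving (3, 0)
D (invocation 7): componentwise max over VC(C)=(1, 2), VC(E)=(2, 0), +1 at P1, giving (2, 3)
F (invocation 11): componentwise max over VC(D)=(2, 3), +1 at P1, giving (2, 4)
target: VC(C) = (1, 2)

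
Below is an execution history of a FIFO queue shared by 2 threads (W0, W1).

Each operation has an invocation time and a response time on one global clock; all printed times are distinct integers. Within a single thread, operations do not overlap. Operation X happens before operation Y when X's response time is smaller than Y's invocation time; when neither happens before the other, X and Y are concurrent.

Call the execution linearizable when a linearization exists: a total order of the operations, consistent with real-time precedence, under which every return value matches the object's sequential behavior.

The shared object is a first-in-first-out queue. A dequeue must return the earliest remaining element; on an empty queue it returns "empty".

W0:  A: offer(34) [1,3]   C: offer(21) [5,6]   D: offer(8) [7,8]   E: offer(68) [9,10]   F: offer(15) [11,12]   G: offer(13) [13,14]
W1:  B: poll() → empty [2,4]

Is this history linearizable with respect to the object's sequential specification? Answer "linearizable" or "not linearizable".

linearizable

one valid linearization: B, A, C, D, E, F, G
1. B poll() → empty, leaving queue <>
2. A offer(34), leaving queue <34>
3. C offer(21), leaving queue <34,21>
4. D offer(8), leaving queue <34,21,8>
5. E offer(68), leaving queue <34,21,8,68>
6. F offer(15), leaving queue <34,21,8,68,15>
7. G offer(13), leaving queue <34,21,8,68,15,13>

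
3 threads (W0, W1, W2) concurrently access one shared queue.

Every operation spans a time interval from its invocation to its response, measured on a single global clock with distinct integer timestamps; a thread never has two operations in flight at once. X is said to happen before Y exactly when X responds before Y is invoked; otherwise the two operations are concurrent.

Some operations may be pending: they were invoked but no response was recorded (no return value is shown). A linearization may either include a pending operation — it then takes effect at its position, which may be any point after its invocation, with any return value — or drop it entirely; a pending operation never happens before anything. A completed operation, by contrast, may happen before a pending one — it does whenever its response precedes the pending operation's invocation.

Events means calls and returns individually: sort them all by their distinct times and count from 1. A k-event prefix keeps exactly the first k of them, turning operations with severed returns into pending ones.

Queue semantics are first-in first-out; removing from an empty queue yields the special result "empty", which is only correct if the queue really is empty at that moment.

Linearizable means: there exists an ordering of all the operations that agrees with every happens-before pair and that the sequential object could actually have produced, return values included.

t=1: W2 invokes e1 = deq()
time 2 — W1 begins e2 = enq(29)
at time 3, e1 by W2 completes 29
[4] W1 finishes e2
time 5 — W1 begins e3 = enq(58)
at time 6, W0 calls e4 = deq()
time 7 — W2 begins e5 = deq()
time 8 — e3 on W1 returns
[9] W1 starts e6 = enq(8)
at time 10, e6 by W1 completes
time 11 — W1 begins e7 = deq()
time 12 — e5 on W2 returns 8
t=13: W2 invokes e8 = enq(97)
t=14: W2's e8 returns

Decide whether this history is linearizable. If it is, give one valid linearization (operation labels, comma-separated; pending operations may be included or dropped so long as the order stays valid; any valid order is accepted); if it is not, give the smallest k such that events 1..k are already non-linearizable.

1. e2 enq(29), leaving queue <29>
2. e1 deq() → 29, leaving queue <>
3. e3 enq(58), leaving queue <58>
4. e4 deq() (pending, included), leaving queue <>
5. e6 enq(8), leaving queue <8>
6. e5 deq() → 8, leaving queue <>
7. e7 deq() (pending, included), leaving queue <>
8. e8 enq(97), leaving queue <97>

linearizable — witness: e2, e1, e3, e4, e6, e5, e7, e8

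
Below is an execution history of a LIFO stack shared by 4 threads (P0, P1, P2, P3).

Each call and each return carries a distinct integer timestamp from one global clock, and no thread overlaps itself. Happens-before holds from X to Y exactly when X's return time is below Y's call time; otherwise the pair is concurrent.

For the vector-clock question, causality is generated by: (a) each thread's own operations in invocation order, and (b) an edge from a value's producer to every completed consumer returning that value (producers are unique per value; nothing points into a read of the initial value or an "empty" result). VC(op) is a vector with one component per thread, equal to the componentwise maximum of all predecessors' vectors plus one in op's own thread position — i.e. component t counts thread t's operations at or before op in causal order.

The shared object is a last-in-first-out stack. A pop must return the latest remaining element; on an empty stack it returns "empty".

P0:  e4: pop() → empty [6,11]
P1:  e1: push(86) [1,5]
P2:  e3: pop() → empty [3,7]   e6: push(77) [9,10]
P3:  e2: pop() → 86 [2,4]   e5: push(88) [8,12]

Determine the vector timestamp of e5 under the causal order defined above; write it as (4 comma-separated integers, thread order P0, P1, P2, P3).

(0, 1, 0, 2)

VC(e3, invoked at 3): no causal predecessors; +1 on P2 → (0, 0, 1, 0)
VC(e1, invoked at 1): no causal predecessors; +1 on P1 → (0, 1, 0, 0)
VC(e4, invoked at 6): no causal predecessors; +1 on P0 → (1, 0, 0, 0)
merge at e6 (invoked 9): VC(e3)=(0, 0, 1, 0), own-thread bump on P2 → (0, 0, 2, 0)
merge at e2 (invoked 2): VC(e1)=(0, 1, 0, 0), own-thread bump on P3 → (0, 1, 0, 1)
merge at e5 (invoked 8): VC(e2)=(0, 1, 0, 1), own-thread bump on P3 → (0, 1, 0, 2)
target: VC(e5) = (0, 1, 0, 2)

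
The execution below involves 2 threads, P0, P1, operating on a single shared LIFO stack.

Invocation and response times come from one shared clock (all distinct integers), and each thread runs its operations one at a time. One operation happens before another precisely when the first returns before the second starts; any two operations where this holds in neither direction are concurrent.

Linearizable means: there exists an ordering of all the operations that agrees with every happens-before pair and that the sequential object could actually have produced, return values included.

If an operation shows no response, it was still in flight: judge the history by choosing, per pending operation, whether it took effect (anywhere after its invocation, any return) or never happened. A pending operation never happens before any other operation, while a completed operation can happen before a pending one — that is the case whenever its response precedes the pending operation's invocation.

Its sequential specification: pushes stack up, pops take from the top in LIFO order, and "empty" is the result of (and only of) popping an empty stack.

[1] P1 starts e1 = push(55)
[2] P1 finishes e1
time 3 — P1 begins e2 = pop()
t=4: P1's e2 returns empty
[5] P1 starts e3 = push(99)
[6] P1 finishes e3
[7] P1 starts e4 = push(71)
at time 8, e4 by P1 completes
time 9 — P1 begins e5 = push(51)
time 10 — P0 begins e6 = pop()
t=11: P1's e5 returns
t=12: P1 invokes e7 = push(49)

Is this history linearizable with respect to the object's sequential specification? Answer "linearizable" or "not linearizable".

not linearizable

the violation lands at event 4, e2's response at time 4: events 1..3 linearize, events 1..4 do not
a single order respects real time; the 2 completed LIFO stack operations fail replay along it
take e1, e2: step 2 already fails, because e2 pop() → empty cannot occur there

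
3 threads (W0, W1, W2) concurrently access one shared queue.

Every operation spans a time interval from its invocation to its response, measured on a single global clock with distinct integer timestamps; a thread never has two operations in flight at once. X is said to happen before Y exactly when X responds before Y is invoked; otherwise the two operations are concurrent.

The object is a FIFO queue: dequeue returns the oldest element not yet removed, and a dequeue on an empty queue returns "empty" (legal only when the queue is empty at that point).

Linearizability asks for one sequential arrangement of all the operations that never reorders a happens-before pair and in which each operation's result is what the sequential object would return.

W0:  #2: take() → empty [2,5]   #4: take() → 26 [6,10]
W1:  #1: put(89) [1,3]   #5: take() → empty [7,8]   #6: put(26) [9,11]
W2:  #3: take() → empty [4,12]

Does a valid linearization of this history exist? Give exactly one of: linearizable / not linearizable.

through event 11 a valid linearization exists; event 12 (#3 responding at time 12) ends that
all 27 real-time-respecting orders fail — 6 completed queue operations, no legal replay
for example #1, #2, #3, #4, #5, #6 fails at step 2: #2 take() → empty is not legal there
for example #1, #2, #3, #5, #4, #6 fails at step 2: #2 take() → empty is not legal there

not linearizable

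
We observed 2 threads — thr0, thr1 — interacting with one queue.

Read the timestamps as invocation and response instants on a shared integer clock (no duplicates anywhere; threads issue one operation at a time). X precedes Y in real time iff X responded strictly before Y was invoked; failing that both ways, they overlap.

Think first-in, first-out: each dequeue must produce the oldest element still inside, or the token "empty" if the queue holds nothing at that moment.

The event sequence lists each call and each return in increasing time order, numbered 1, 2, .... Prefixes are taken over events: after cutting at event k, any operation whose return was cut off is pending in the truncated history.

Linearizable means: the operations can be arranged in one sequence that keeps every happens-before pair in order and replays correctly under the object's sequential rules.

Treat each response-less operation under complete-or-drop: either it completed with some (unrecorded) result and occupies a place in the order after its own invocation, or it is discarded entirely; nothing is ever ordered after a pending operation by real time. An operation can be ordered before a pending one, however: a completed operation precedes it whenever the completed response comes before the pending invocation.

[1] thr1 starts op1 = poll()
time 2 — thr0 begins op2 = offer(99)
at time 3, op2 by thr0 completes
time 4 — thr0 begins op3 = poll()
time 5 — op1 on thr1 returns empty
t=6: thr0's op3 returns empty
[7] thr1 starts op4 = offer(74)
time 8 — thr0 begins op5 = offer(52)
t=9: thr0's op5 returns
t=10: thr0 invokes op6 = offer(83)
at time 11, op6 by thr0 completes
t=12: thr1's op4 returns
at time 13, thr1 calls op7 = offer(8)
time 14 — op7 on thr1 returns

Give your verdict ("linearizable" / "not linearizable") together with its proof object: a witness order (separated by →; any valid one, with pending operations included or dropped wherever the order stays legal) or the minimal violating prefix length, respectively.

prefix check: 1..5 passes, 1..6 fails once op3's time-6 response joins
3 completed operations, 3 real-time-consistent orders — every queue replay fails
take op1, op2, op3: step 3 already fails, because op3 poll() → empty cannot occur there
take op2, op1, op3: step 2 already fails, because op1 poll() → empty cannot occur there

not linearizable — minimal violating prefix: 6 events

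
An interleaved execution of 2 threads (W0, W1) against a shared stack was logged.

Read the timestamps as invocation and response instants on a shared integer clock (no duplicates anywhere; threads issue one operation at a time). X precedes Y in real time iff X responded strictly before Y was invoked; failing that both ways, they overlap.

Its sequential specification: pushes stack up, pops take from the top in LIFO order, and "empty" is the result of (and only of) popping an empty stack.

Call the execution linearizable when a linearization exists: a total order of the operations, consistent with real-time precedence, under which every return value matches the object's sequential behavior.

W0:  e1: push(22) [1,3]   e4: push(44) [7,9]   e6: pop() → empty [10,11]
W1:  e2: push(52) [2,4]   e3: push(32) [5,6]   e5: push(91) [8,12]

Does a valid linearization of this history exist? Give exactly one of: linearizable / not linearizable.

cut after 10 events: linearizable; cut after 11 events (e6 responds, time 11): not linearizable
all 2 real-time-respecting orders fail — 5 completed stack operations, no legal replay
no completion choice of the 1 pending operation (e5) rescues it — every subset was tried
e.g. e1, e2, e3, e4, e6 (pending dropped): illegal at step 5, since e6 pop() → empty cannot apply there
e.g. e2, e1, e3, e4, e6 (pending dropped): illegal at step 5, since e6 pop() → empty cannot apply there

not linearizable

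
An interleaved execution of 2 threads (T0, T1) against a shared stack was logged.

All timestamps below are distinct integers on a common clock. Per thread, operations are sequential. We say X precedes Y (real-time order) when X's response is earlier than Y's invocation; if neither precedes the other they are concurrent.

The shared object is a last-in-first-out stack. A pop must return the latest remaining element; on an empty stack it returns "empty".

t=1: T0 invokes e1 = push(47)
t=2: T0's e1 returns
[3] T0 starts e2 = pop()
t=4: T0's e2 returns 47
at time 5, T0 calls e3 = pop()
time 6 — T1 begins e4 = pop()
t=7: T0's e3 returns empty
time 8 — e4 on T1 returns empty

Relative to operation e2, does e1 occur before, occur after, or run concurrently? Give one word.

e1 spans [1,2], e2 spans [3,4]
resp(e1)=2 < inv(e2)=3

before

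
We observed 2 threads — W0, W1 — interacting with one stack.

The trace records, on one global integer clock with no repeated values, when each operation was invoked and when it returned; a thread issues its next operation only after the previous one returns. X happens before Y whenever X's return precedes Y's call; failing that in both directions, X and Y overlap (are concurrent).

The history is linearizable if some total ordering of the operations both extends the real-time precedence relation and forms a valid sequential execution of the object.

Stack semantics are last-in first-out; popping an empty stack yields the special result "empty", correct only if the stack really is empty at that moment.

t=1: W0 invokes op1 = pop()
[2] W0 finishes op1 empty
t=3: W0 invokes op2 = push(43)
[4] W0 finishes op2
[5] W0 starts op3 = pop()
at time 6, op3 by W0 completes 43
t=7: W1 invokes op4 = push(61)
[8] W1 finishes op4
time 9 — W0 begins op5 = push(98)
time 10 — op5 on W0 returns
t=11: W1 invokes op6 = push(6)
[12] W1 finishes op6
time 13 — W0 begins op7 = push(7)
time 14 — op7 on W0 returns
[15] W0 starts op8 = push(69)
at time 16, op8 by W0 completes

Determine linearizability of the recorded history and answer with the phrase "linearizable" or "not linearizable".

linearizable

witness order: op1, op2, op3, op4, op5, op6, op7, op8
step 1: op1 pop() → empty — stack <>
step 2: op2 push(43) — stack <43>
step 3: op3 pop() → 43 — stack <>
step 4: op4 push(61) — stack <61>
step 5: op5 push(98) — stack <61,98>
step 6: op6 push(6) — stack <61,98,6>
step 7: op7 push(7) — stack <61,98,6,7>
step 8: op8 push(69) — stack <61,98,6,7,69>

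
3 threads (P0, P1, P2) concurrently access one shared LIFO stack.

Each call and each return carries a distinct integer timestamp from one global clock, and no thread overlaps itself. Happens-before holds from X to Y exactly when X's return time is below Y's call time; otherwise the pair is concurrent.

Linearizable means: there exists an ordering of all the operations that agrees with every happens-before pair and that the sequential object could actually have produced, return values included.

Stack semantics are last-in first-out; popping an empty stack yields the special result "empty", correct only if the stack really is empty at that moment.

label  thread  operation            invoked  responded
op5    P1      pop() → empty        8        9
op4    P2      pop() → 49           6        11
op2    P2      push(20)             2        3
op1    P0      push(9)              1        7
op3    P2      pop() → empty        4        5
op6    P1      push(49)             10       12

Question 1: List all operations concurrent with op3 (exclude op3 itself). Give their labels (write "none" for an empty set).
Answer: op1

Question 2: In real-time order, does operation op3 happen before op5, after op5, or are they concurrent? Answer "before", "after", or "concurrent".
Answer: before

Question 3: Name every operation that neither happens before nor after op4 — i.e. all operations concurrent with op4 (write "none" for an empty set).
Answer: op1, op5, op6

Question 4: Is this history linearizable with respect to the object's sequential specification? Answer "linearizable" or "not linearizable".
not linearizable

events 1..4 are fine; event 5 — the response of op3 at time 5 — makes the prefix non-linearizable
exactly one order of the 2 completed ops respects real time; the LIFO stack replay fails
every completion of the 1 pending operation (op1) was checked; none linearizes
sample order op2, op3 (pending dropped) stalls at step 2 — op3 pop() → empty has no legal effect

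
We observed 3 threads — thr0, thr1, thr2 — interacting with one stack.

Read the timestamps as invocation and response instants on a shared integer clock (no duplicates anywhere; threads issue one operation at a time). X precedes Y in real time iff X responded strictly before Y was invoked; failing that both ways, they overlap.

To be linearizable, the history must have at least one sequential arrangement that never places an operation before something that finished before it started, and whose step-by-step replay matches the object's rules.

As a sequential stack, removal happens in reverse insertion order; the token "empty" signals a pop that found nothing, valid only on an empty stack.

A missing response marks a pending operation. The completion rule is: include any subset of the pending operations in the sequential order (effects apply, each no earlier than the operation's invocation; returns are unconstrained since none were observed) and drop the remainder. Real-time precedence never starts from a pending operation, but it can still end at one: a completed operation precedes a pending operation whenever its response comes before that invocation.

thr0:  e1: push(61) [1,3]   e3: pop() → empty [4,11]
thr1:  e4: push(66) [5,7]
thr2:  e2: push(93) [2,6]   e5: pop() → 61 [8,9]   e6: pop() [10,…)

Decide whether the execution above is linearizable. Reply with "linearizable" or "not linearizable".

events 1..10 are fine; event 11 — the response of e3 at time 11 — makes the prefix non-linearizable
every one of the 11 real-time-consistent orders over 5 completed stack ops fails the sequential spec
including or dropping the 1 pending operation (e6) in any combination fails
e.g. e1, e2, e3, e4, e5 (pending dropped): illegal at step 3, since e3 pop() → empty cannot apply there
e.g. e1, e2, e4, e3, e5 (pending dropped): illegal at step 4, since e3 pop() → empty cannot apply there

not linearizable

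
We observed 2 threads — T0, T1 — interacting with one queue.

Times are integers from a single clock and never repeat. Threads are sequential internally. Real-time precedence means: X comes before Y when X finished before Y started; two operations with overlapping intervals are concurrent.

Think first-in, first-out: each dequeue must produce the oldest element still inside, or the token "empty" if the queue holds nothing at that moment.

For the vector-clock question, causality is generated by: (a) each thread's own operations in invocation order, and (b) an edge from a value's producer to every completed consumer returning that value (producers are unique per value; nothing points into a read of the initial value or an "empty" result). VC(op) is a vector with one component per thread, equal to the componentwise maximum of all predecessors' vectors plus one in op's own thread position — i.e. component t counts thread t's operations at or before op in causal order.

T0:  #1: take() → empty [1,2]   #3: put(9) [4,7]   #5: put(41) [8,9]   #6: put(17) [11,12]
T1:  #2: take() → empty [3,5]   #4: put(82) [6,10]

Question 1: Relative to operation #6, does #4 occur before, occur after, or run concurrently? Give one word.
#4 spans [6,10], #6 spans [11,12]
resp(#4)=10 < inv(#6)=11

before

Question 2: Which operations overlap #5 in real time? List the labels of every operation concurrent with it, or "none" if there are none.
overlap test against #5 [8,9]: concurrent iff the interval meets 8..9
#1 [1,2]: before
#2 [3,5]: before
#3 [4,7]: before
#4 [6,10]: concurrent
#6 [11,12]: after

#4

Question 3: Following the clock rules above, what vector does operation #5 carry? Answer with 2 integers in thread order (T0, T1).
VC(#2, invoked at 3): no causal predecessors; +1 on T1 → (0, 1)
VC(#1, invoked at 1): no causal predecessors; +1 on T0 → (1, 0)
#4 (invocation 6): componentwise max over VC(#2)=(0, 1), +1 at T1, giving (0, 2)
#3 (invocation 4): componentwise max over VC(#1)=(1, 0), +1 at T0, giving (2, 0)
#5 (invocation 8): componentwise max over VC(#3)=(2, 0), +1 at T0, giving (3, 0)
#6 (invocation 11): componentwise max over VC(#5)=(3, 0), +1 at T0, giving (4, 0)
target: VC(#5) = (3, 0)

(3, 0)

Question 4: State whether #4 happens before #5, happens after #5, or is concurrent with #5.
#4 spans [6,10], #5 spans [8,9]
the intervals overlap in both directions

concurrent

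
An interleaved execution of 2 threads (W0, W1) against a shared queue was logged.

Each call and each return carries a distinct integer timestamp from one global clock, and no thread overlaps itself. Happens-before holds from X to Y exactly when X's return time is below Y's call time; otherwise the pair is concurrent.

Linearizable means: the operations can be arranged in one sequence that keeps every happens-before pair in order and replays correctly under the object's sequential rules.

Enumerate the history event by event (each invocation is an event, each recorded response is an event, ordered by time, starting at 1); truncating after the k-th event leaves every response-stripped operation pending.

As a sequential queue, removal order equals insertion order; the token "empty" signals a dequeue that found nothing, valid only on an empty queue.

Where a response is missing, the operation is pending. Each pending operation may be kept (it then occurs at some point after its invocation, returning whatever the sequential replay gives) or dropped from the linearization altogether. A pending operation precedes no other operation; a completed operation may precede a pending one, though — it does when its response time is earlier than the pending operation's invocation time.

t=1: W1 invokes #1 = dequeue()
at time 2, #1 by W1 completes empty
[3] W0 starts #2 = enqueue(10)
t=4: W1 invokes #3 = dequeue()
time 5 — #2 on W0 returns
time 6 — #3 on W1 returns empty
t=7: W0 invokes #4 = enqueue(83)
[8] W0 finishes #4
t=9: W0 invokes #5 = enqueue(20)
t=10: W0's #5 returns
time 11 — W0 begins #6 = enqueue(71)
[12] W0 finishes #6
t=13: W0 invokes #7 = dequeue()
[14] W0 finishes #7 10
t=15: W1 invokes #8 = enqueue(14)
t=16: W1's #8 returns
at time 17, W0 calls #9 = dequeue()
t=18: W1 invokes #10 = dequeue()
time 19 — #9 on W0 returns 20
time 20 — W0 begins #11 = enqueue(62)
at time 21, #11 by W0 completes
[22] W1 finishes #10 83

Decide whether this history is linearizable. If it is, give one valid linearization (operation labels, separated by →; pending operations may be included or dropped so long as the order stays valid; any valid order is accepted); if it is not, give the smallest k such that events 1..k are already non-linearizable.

linearizable — witness: #1 → #3 → #2 → #4 → #5 → #6 → #7 → #8 → #10 → #9 → #11

step 1: #1 dequeue() → empty — queue <>
step 2: #3 dequeue() → empty — queue <>
step 3: #2 enqueue(10) — queue <10>
step 4: #4 enqueue(83) — queue <10,83>
step 5: #5 enqueue(20) — queue <10,83,20>
step 6: #6 enqueue(71) — queue <10,83,20,71>
step 7: #7 dequeue() → 10 — queue <83,20,71>
step 8: #8 enqueue(14) — queue <83,20,71,14>
step 9: #10 dequeue() → 83 — queue <20,71,14>
step 10: #9 dequeue() → 20 — queue <71,14>
step 11: #11 enqueue(62) — queue <71,14,62>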